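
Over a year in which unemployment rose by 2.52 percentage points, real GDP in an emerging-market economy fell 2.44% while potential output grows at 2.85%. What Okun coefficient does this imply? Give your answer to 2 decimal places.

β ≈ 2.10

Growth form: g_Y = g_Y* - β × Δu, so β = (g_Y* - g_Y)/Δu.
β = (2.85 + 2.44)/2.52 = 5.29/2.52 = 2.10.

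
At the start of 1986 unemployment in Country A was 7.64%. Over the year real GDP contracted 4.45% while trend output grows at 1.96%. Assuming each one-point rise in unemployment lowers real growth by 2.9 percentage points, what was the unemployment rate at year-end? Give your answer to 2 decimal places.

Growth-rate Okun's law: g_Y = g_Y* - β × Δu, so Δu = (g_Y* - g_Y)/β.
Δu = (1.96 + 4.45)/2.9 = 6.41/2.9 = 2.21 percentage points.
Year-end unemployment = 7.64 + 2.21 = 9.85%.

9.85%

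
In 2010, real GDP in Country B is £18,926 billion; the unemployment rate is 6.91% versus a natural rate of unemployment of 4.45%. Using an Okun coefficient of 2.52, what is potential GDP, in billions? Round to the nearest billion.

Unemployment gap = 6.91 - 4.45 = 2.46 points, so output gap = -2.52 × 2.46 = -6.1992%.
Since Y = Y* × (1 + gap/100), Y* = 18926/0.938008 ≈ 20177 billion.

£20,177 billion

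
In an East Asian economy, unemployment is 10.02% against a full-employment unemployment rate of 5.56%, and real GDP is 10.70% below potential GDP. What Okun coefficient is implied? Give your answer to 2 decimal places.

Okun's law: output gap = -β × (u - u*).
-10.70 = -β × (10.02 - 5.56) = -β × 4.46, so β = 10.7/4.46 = 2.40.

β ≈ 2.40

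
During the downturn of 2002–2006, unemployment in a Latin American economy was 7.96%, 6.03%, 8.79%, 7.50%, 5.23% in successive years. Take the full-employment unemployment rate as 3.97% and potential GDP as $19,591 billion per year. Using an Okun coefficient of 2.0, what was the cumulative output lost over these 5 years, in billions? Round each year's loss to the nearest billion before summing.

$6,136 billion

Year 2002: gap = -2.0 × (7.96 - 3.97) = -7.98%, loss ≈ 19591 × 7.98/100 ≈ 1563.
Year 2003: gap = -2.0 × (6.03 - 3.97) = -4.12%, loss ≈ 19591 × 4.12/100 ≈ 807.
Year 2004: gap = -2.0 × (8.79 - 3.97) = -9.64%, loss ≈ 19591 × 9.64/100 ≈ 1889.
Year 2005: gap = -2.0 × (7.5 - 3.97) = -7.06%, loss ≈ 19591 × 7.06/100 ≈ 1383.
Year 2006: gap = -2.0 × (5.23 - 3.97) = -2.52%, loss ≈ 19591 × 2.52/100 ≈ 494.
Total lost output = 1563 + 807 + 1889 + 1383 + 494 = 6136 billion.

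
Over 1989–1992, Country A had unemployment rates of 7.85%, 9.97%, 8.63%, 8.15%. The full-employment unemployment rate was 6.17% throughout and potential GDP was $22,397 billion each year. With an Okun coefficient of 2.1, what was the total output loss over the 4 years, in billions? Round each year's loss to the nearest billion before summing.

Year 1989: gap = -2.1 × (7.85 - 6.17) = -3.528%, loss ≈ 22397 × 3.528/100 ≈ 790.
Year 1990: gap = -2.1 × (9.97 - 6.17) = -7.98%, loss ≈ 22397 × 7.98/100 ≈ 1787.
Year 1991: gap = -2.1 × (8.63 - 6.17) = -5.166%, loss ≈ 22397 × 5.166/100 ≈ 1157.
Year 1992: gap = -2.1 × (8.15 - 6.17) = -4.158%, loss ≈ 22397 × 4.158/100 ≈ 931.
Total lost output = 790 + 1787 + 1157 + 931 = 4665 billion.

$4,665 billion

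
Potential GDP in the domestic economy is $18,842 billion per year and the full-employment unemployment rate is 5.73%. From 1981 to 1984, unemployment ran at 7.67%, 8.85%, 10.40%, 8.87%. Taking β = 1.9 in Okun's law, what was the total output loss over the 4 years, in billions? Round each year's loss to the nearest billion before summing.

Year 1981: gap = -1.9 × (7.67 - 5.73) = -3.686%, loss ≈ 18842 × 3.686/100 ≈ 695.
Year 1982: gap = -1.9 × (8.85 - 5.73) = -5.928%, loss ≈ 18842 × 5.928/100 ≈ 1117.
Year 1983: gap = -1.9 × (10.4 - 5.73) = -8.873%, loss ≈ 18842 × 8.873/100 ≈ 1672.
Year 1984: gap = -1.9 × (8.87 - 5.73) = -5.966%, loss ≈ 18842 × 5.966/100 ≈ 1124.
Total lost output = 695 + 1117 + 1672 + 1124 = 4608 billion.

$4,608 billion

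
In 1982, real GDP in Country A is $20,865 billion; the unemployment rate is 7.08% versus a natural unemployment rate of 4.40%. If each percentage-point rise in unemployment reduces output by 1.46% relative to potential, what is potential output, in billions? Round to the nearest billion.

Unemployment gap = 7.08 - 4.4 = 2.68 points, so output gap = -1.46 × 2.68 = -3.9128%.
Since Y = Y* × (1 + gap/100), Y* = 20865/0.960872 ≈ 21715 billion.

$21,715 billion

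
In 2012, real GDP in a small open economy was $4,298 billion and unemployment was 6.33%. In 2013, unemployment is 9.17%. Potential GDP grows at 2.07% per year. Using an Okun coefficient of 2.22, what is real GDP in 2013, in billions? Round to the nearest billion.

Δu = 9.17 - 6.33 = 2.84 points.
Okun's law (growth form): g_Y = g_Y* - β × Δu = 2.07 - 2.22 × (2.84) = 2.07 - 6.3048 = -4.2348%.
Real GDP in the next year = 4298 × (1 - 4.2348/100) = 4298 × 0.957652 ≈ 4116 billion.

$4,116 billion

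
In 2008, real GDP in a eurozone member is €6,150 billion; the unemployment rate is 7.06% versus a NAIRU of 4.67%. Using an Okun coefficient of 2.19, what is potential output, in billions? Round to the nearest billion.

Unemployment gap = 7.06 - 4.67 = 2.39 points, so output gap = -2.19 × 2.39 = -5.2341%.
Since Y = Y* × (1 + gap/100), Y* = 6150/0.947659 ≈ 6490 billion.

€6,490 billion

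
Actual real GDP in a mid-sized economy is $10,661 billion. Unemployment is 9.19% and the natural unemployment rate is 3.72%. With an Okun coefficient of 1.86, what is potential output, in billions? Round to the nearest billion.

Unemployment gap = 9.19 - 3.72 = 5.47 points, so output gap = -1.86 × 5.47 = -10.1742%.
Since Y = Y* × (1 + gap/100), Y* = 10661/0.898258 ≈ 11869 billion.

$11,869 billion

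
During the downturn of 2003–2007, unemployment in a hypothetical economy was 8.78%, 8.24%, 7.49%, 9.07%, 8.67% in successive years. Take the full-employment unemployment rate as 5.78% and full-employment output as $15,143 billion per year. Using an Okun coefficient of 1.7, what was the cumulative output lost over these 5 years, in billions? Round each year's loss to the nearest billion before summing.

Year 2003: gap = -1.7 × (8.78 - 5.78) = -5.1%, loss ≈ 15143 × 5.1/100 ≈ 772.
Year 2004: gap = -1.7 × (8.24 - 5.78) = -4.182%, loss ≈ 15143 × 4.182/100 ≈ 633.
Year 2005: gap = -1.7 × (7.49 - 5.78) = -2.907%, loss ≈ 15143 × 2.907/100 ≈ 440.
Year 2006: gap = -1.7 × (9.07 - 5.78) = -5.593%, loss ≈ 15143 × 5.593/100 ≈ 847.
Year 2007: gap = -1.7 × (8.67 - 5.78) = -4.913%, loss ≈ 15143 × 4.913/100 ≈ 744.
Total lost output = 772 + 633 + 440 + 847 + 744 = 3436 billion.

$3,436 billion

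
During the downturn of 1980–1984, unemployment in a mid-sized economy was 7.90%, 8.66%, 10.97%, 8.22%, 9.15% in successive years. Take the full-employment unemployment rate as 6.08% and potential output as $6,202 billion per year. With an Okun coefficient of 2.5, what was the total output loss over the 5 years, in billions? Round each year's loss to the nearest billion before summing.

$2,248 billion

Year 1980: gap = -2.5 × (7.9 - 6.08) = -4.55%, loss ≈ 6202 × 4.55/100 ≈ 282.
Year 1981: gap = -2.5 × (8.66 - 6.08) = -6.45%, loss ≈ 6202 × 6.45/100 ≈ 400.
Year 1982: gap = -2.5 × (10.97 - 6.08) = -12.225%, loss ≈ 6202 × 12.225/100 ≈ 758.
Year 1983: gap = -2.5 × (8.22 - 6.08) = -5.35%, loss ≈ 6202 × 5.35/100 ≈ 332.
Year 1984: gap = -2.5 × (9.15 - 6.08) = -7.675%, loss ≈ 6202 × 7.675/100 ≈ 476.
Total lost output = 282 + 400 + 758 + 332 + 476 = 2248 billion.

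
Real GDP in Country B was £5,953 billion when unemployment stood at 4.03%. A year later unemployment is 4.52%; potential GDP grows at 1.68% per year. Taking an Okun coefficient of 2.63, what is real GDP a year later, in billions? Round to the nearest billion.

£5,976 billion

Δu = 4.52 - 4.03 = 0.49 points.
Okun's law (growth form): g_Y = g_Y* - β × Δu = 1.68 - 2.63 × (0.49) = 1.68 - 1.2887 = 0.3913%.
Real GDP in the next year = 5953 × (1 + 0.3913/100) = 5953 × 1.003913 ≈ 5976 billion.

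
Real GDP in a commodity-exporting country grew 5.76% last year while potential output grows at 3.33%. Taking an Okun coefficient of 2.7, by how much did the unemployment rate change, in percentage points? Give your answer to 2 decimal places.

Growth-rate Okun's law: g_Y = g_Y* - β × Δu, so Δu = (g_Y* - g_Y)/β.
Δu = (3.33 - 5.76)/2.7 = -2.43/2.7 = -0.90 percentage points.

-0.90 percentage points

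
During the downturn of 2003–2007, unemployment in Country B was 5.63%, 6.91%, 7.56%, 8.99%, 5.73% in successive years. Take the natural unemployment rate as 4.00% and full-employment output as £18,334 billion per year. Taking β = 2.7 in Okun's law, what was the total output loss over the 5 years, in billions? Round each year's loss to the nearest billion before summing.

Year 2003: gap = -2.7 × (5.63 - 4) = -4.401%, loss ≈ 18334 × 4.401/100 ≈ 807.
Year 2004: gap = -2.7 × (6.91 - 4) = -7.857%, loss ≈ 18334 × 7.857/100 ≈ 1441.
Year 2005: gap = -2.7 × (7.56 - 4) = -9.612%, loss ≈ 18334 × 9.612/100 ≈ 1762.
Year 2006: gap = -2.7 × (8.99 - 4) = -13.473%, loss ≈ 18334 × 13.473/100 ≈ 2470.
Year 2007: gap = -2.7 × (5.73 - 4) = -4.671%, loss ≈ 18334 × 4.671/100 ≈ 856.
Total lost output = 807 + 1441 + 1762 + 2470 + 856 = 7336 billion.

£7,336 billion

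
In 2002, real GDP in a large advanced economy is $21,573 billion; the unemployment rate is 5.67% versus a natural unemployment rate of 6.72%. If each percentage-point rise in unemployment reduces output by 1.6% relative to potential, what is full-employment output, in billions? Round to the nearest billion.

Unemployment gap = 5.67 - 6.72 = -1.05 points, so output gap = -1.6 × (-1.05) = 1.68%.
Since Y = Y* × (1 + gap/100), Y* = 21573/1.0168 ≈ 21217 billion.

$21,217 billion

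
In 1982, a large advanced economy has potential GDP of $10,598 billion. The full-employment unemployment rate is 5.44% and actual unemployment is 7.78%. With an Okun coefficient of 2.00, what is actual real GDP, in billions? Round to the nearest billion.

$10,102 billion

Unemployment gap = 7.78 - 5.44 = 2.34 points, so the output gap is -2 × 2.34 = -4.68%.
Actual GDP = 10598 × (1 - 4.68/100) = 10598 × 0.9532 ≈ 10102 billion.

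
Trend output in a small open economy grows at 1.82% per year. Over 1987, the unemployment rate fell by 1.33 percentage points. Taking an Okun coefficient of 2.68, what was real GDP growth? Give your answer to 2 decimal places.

5.38%

Growth-rate Okun's law: g_Y = g_Y* - β × Δu.
g_Y = 1.82 - 2.68 × (-1.33) = 1.82 + 3.5644 = 5.3844%, i.e. 5.38% to 2 d.p.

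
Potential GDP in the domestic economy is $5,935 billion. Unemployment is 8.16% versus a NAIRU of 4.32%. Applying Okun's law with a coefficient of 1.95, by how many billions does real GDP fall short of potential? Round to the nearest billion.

Output gap = -1.95 × (8.16 - 4.32) = -1.95 × 3.84 = -7.488%.
Actual GDP ≈ 5935 × 0.92512 ≈ 5491 billion, so the shortfall is 5935 - 5491 = 444 billion.

$444 billion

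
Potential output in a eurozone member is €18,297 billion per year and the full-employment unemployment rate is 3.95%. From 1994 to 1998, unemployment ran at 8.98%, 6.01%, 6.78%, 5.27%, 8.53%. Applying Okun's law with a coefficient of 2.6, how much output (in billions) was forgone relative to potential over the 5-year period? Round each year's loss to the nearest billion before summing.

€7,526 billion

Year 1994: gap = -2.6 × (8.98 - 3.95) = -13.078%, loss ≈ 18297 × 13.078/100 ≈ 2393.
Year 1995: gap = -2.6 × (6.01 - 3.95) = -5.356%, loss ≈ 18297 × 5.356/100 ≈ 980.
Year 1996: gap = -2.6 × (6.78 - 3.95) = -7.358%, loss ≈ 18297 × 7.358/100 ≈ 1346.
Year 1997: gap = -2.6 × (5.27 - 3.95) = -3.432%, loss ≈ 18297 × 3.432/100 ≈ 628.
Year 1998: gap = -2.6 × (8.53 - 3.95) = -11.908%, loss ≈ 18297 × 11.908/100 ≈ 2179.
Total lost output = 2393 + 980 + 1346 + 628 + 2179 = 7526 billion.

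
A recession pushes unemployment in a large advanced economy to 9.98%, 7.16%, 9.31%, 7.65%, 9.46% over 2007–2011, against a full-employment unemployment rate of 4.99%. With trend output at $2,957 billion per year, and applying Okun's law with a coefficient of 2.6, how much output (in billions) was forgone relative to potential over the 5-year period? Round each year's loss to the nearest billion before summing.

$1,432 billion

Year 2007: gap = -2.6 × (9.98 - 4.99) = -12.974%, loss ≈ 2957 × 12.974/100 ≈ 384.
Year 2008: gap = -2.6 × (7.16 - 4.99) = -5.642%, loss ≈ 2957 × 5.642/100 ≈ 167.
Year 2009: gap = -2.6 × (9.31 - 4.99) = -11.232%, loss ≈ 2957 × 11.232/100 ≈ 332.
Year 2010: gap = -2.6 × (7.65 - 4.99) = -6.916%, loss ≈ 2957 × 6.916/100 ≈ 205.
Year 2011: gap = -2.6 × (9.46 - 4.99) = -11.622%, loss ≈ 2957 × 11.622/100 ≈ 344.
Total lost output = 384 + 167 + 332 + 205 + 344 = 1432 billion.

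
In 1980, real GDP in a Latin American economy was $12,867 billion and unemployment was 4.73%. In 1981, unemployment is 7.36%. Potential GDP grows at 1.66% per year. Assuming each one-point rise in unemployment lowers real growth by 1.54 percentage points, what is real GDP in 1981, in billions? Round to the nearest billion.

$12,559 billion

Δu = 7.36 - 4.73 = 2.63 points.
Okun's law (growth form): g_Y = g_Y* - β × Δu = 1.66 - 1.54 × (2.63) = 1.66 - 4.0502 = -2.3902%.
Real GDP in the next year = 12867 × (1 - 2.3902/100) = 12867 × 0.976098 ≈ 12559 billion.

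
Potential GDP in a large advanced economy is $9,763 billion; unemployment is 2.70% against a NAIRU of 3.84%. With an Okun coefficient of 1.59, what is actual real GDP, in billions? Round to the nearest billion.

$9,940 billion

Unemployment gap = 2.7 - 3.84 = -1.14 points, so the output gap is -1.59 × (-1.14) = 1.8126%.
Actual GDP = 9763 × (1 + 1.8126/100) = 9763 × 1.018126 ≈ 9940 billion.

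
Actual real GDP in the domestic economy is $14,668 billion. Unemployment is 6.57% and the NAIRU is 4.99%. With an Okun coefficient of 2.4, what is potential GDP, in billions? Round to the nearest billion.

Unemployment gap = 6.57 - 4.99 = 1.58 points, so output gap = -2.4 × 1.58 = -3.792%.
Since Y = Y* × (1 + gap/100), Y* = 14668/0.96208 ≈ 15246 billion.

$15,246 billion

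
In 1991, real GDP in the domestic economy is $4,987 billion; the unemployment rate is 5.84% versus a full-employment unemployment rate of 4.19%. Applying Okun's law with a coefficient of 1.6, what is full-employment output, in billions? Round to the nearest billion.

$5,122 billion

Unemployment gap = 5.84 - 4.19 = 1.65 points, so output gap = -1.6 × 1.65 = -2.64%.
Since Y = Y* × (1 + gap/100), Y* = 4987/0.9736 ≈ 5122 billion.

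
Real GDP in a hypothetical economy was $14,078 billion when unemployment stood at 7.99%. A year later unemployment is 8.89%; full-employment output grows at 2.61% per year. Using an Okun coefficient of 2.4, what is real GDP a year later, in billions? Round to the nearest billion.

$14,141 billion

Δu = 8.89 - 7.99 = 0.9 points.
Okun's law (growth form): g_Y = g_Y* - β × Δu = 2.61 - 2.4 × (0.90) = 2.61 - 2.16 = 0.45%.
Real GDP in the next year = 14078 × (1 + 0.45/100) = 14078 × 1.0045 ≈ 14141 billion.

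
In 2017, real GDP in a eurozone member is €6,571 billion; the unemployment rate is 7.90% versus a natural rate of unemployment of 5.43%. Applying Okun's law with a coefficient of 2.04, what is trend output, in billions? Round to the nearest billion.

Unemployment gap = 7.9 - 5.43 = 2.47 points, so output gap = -2.04 × 2.47 = -5.0388%.
Since Y = Y* × (1 + gap/100), Y* = 6571/0.949612 ≈ 6920 billion.

€6,920 billion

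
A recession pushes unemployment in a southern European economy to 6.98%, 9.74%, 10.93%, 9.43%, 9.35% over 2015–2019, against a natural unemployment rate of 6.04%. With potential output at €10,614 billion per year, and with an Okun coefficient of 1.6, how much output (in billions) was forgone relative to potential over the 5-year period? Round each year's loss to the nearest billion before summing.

€2,756 billion

Year 2015: gap = -1.6 × (6.98 - 6.04) = -1.504%, loss ≈ 10614 × 1.504/100 ≈ 160.
Year 2016: gap = -1.6 × (9.74 - 6.04) = -5.92%, loss ≈ 10614 × 5.92/100 ≈ 628.
Year 2017: gap = -1.6 × (10.93 - 6.04) = -7.824%, loss ≈ 10614 × 7.824/100 ≈ 830.
Year 2018: gap = -1.6 × (9.43 - 6.04) = -5.424%, loss ≈ 10614 × 5.424/100 ≈ 576.
Year 2019: gap = -1.6 × (9.35 - 6.04) = -5.296%, loss ≈ 10614 × 5.296/100 ≈ 562.
Total lost output = 160 + 628 + 830 + 576 + 562 = 2756 billion.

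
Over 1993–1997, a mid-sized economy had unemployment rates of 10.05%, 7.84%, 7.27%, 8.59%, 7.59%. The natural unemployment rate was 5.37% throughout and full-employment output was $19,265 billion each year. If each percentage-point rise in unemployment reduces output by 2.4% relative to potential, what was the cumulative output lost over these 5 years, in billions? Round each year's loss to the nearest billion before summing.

$6,699 billion

Year 1993: gap = -2.4 × (10.05 - 5.37) = -11.232%, loss ≈ 19265 × 11.232/100 ≈ 2164.
Year 1994: gap = -2.4 × (7.84 - 5.37) = -5.928%, loss ≈ 19265 × 5.928/100 ≈ 1142.
Year 1995: gap = -2.4 × (7.27 - 5.37) = -4.56%, loss ≈ 19265 × 4.56/100 ≈ 878.
Year 1996: gap = -2.4 × (8.59 - 5.37) = -7.728%, loss ≈ 19265 × 7.728/100 ≈ 1489.
Year 1997: gap = -2.4 × (7.59 - 5.37) = -5.328%, loss ≈ 19265 × 5.328/100 ≈ 1026.
Total lost output = 2164 + 1142 + 878 + 1489 + 1026 = 6699 billion.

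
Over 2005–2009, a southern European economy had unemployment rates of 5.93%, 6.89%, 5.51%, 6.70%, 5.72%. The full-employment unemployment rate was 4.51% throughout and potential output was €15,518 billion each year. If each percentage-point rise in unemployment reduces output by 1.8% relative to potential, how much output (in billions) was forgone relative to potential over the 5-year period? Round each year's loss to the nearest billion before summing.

€2,291 billion

Year 2005: gap = -1.8 × (5.93 - 4.51) = -2.556%, loss ≈ 15518 × 2.556/100 ≈ 397.
Year 2006: gap = -1.8 × (6.89 - 4.51) = -4.284%, loss ≈ 15518 × 4.284/100 ≈ 665.
Year 2007: gap = -1.8 × (5.51 - 4.51) = -1.8%, loss ≈ 15518 × 1.8/100 ≈ 279.
Year 2008: gap = -1.8 × (6.7 - 4.51) = -3.942%, loss ≈ 15518 × 3.942/100 ≈ 612.
Year 2009: gap = -1.8 × (5.72 - 4.51) = -2.178%, loss ≈ 15518 × 2.178/100 ≈ 338.
Total lost output = 397 + 665 + 279 + 612 + 338 = 2291 billion.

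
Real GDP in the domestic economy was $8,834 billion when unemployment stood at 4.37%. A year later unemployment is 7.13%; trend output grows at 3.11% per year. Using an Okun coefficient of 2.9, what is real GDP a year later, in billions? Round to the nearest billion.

Δu = 7.13 - 4.37 = 2.76 points.
Okun's law (growth form): g_Y = g_Y* - β × Δu = 3.11 - 2.9 × (2.76) = 3.11 - 8.004 = -4.894%.
Real GDP in the next year = 8834 × (1 - 4.894/100) = 8834 × 0.95106 ≈ 8402 billion.

$8,402 billion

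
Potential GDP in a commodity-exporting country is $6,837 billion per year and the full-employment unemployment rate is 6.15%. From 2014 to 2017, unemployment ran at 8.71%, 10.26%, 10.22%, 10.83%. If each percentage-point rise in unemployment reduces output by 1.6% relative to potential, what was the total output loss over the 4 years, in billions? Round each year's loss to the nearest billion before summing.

Year 2014: gap = -1.6 × (8.71 - 6.15) = -4.096%, loss ≈ 6837 × 4.096/100 ≈ 280.
Year 2015: gap = -1.6 × (10.26 - 6.15) = -6.576%, loss ≈ 6837 × 6.576/100 ≈ 450.
Year 2016: gap = -1.6 × (10.22 - 6.15) = -6.512%, loss ≈ 6837 × 6.512/100 ≈ 445.
Year 2017: gap = -1.6 × (10.83 - 6.15) = -7.488%, loss ≈ 6837 × 7.488/100 ≈ 512.
Total lost output = 280 + 450 + 445 + 512 = 1687 billion.

$1,687 billion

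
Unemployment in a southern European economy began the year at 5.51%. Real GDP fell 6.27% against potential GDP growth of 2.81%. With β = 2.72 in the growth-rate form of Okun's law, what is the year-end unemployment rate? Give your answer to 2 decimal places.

Growth-rate Okun's law: g_Y = g_Y* - β × Δu, so Δu = (g_Y* - g_Y)/β.
Δu = (2.81 + 6.27)/2.72 = 9.08/2.72 = 3.34 percentage points.
Year-end unemployment = 5.51 + 3.34 = 8.85%.

8.85%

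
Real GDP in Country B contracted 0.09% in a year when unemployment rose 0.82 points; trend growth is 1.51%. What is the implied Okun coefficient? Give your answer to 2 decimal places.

Growth form: g_Y = g_Y* - β × Δu, so β = (g_Y* - g_Y)/Δu.
β = (1.51 + 0.09)/0.82 = 1.6/0.82 = 1.95.

β ≈ 1.95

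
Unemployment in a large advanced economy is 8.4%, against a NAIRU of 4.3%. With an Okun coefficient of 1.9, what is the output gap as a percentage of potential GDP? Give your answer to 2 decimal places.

The unemployment gap is 8.4 - 4.3 = 4.1 percentage points.
Okun's law gives an output gap of -1.9 × 4.1 = -7.79%, i.e. 7.79% below potential.

-7.79%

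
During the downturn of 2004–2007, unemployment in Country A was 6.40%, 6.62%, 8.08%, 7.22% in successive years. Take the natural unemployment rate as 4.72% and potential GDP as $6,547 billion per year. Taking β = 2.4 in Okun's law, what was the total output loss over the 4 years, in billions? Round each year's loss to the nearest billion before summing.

Year 2004: gap = -2.4 × (6.4 - 4.72) = -4.032%, loss ≈ 6547 × 4.032/100 ≈ 264.
Year 2005: gap = -2.4 × (6.62 - 4.72) = -4.56%, loss ≈ 6547 × 4.56/100 ≈ 299.
Year 2006: gap = -2.4 × (8.08 - 4.72) = -8.064%, loss ≈ 6547 × 8.064/100 ≈ 528.
Year 2007: gap = -2.4 × (7.22 - 4.72) = -6%, loss ≈ 6547 × 6/100 ≈ 393.
Total lost output = 264 + 299 + 528 + 393 = 1484 billion.

$1,484 billion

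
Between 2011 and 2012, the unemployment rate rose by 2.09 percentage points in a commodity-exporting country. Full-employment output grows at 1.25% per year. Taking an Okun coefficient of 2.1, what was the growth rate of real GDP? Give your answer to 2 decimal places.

-3.14%

Growth-rate Okun's law: g_Y = g_Y* - β × Δu.
g_Y = 1.25 - 2.1 × (2.09) = 1.25 - 4.389 = -3.139%, i.e. -3.14% to 2 d.p.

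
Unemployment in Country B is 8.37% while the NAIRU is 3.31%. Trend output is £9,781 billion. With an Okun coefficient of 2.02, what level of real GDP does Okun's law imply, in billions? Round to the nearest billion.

Unemployment gap = 8.37 - 3.31 = 5.06 points, so the output gap is -2.02 × 5.06 = -10.2212%.
Actual GDP = 9781 × (1 - 10.2212/100) = 9781 × 0.897788 ≈ 8781 billion.

£8,781 billion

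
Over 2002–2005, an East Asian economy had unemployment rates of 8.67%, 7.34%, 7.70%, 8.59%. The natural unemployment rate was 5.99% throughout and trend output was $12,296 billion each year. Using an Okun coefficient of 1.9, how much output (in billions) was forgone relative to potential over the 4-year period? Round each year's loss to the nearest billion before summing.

$1,947 billion

Year 2002: gap = -1.9 × (8.67 - 5.99) = -5.092%, loss ≈ 12296 × 5.092/100 ≈ 626.
Year 2003: gap = -1.9 × (7.34 - 5.99) = -2.565%, loss ≈ 12296 × 2.565/100 ≈ 315.
Year 2004: gap = -1.9 × (7.7 - 5.99) = -3.249%, loss ≈ 12296 × 3.249/100 ≈ 399.
Year 2005: gap = -1.9 × (8.59 - 5.99) = -4.94%, loss ≈ 12296 × 4.94/100 ≈ 607.
Total lost output = 626 + 315 + 399 + 607 = 1947 billion.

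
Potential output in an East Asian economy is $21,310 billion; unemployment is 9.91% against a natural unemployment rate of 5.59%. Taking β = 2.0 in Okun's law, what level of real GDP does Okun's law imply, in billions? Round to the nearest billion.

Unemployment gap = 9.91 - 5.59 = 4.32 points, so the output gap is -2 × 4.32 = -8.64%.
Actual GDP = 21310 × (1 - 8.64/100) = 21310 × 0.9136 ≈ 19469 billion.

$19,469 billion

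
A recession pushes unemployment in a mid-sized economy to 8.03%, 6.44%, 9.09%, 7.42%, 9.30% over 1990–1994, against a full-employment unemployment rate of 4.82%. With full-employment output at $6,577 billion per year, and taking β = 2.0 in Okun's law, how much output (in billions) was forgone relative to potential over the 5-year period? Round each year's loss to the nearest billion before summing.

Year 1990: gap = -2.0 × (8.03 - 4.82) = -6.42%, loss ≈ 6577 × 6.42/100 ≈ 422.
Year 1991: gap = -2.0 × (6.44 - 4.82) = -3.24%, loss ≈ 6577 × 3.24/100 ≈ 213.
Year 1992: gap = -2.0 × (9.09 - 4.82) = -8.54%, loss ≈ 6577 × 8.54/100 ≈ 562.
Year 1993: gap = -2.0 × (7.42 - 4.82) = -5.2%, loss ≈ 6577 × 5.2/100 ≈ 342.
Year 1994: gap = -2.0 × (9.3 - 4.82) = -8.96%, loss ≈ 6577 × 8.96/100 ≈ 589.
Total lost output = 422 + 213 + 562 + 342 + 589 = 2128 billion.

$2,128 billion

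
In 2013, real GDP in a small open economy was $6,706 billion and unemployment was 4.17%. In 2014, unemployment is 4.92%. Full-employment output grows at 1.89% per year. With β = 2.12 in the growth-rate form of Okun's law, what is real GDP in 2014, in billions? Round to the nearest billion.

Δu = 4.92 - 4.17 = 0.75 points.
Okun's law (growth form): g_Y = g_Y* - β × Δu = 1.89 - 2.12 × (0.75) = 1.89 - 1.59 = 0.3%.
Real GDP in the next year = 6706 × (1 + 0.3/100) = 6706 × 1.003 ≈ 6726 billion.

$6,726 billion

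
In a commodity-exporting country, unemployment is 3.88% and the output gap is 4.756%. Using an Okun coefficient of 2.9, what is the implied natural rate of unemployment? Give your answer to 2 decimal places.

5.52%

From Okun's law, u - u* = -(output gap)/β = -(4.756)/2.9 = -1.64 points.
So u* = 3.88 + 1.64 = 5.52%.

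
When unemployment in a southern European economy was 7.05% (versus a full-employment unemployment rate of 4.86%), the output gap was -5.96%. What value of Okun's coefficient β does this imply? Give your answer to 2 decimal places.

Okun's law: output gap = -β × (u - u*).
-5.96 = -β × (7.05 - 4.86) = -β × 2.19, so β = 5.96/2.19 = 2.72.

β ≈ 2.72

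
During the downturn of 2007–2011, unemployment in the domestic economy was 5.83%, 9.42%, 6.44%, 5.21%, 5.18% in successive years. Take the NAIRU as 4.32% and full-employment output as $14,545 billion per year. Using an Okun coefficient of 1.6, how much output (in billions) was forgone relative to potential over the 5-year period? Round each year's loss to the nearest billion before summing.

Year 2007: gap = -1.6 × (5.83 - 4.32) = -2.416%, loss ≈ 14545 × 2.416/100 ≈ 351.
Year 2008: gap = -1.6 × (9.42 - 4.32) = -8.16%, loss ≈ 14545 × 8.16/100 ≈ 1187.
Year 2009: gap = -1.6 × (6.44 - 4.32) = -3.392%, loss ≈ 14545 × 3.392/100 ≈ 493.
Year 2010: gap = -1.6 × (5.21 - 4.32) = -1.424%, loss ≈ 14545 × 1.424/100 ≈ 207.
Year 2011: gap = -1.6 × (5.18 - 4.32) = -1.376%, loss ≈ 14545 × 1.376/100 ≈ 200.
Total lost output = 351 + 1187 + 493 + 207 + 200 = 2438 billion.

$2,438 billion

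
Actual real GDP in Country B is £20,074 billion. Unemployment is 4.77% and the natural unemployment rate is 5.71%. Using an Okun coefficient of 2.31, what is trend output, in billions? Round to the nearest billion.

Unemployment gap = 4.77 - 5.71 = -0.94 points, so output gap = -2.31 × (-0.94) = 2.1714%.
Since Y = Y* × (1 + gap/100), Y* = 20074/1.021714 ≈ 19647 billion.

£19,647 billion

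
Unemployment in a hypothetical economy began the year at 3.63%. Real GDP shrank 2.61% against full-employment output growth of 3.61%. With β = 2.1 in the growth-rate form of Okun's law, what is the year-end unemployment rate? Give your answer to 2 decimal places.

6.59%

Growth-rate Okun's law: g_Y = g_Y* - β × Δu, so Δu = (g_Y* - g_Y)/β.
Δu = (3.61 + 2.61)/2.1 = 6.22/2.1 = 2.96 percentage points.
Year-end unemployment = 3.63 + 2.96 = 6.59%.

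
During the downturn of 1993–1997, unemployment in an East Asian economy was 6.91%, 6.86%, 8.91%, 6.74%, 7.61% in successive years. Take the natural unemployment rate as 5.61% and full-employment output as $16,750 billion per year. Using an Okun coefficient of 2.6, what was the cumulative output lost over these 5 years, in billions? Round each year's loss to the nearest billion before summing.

Year 1993: gap = -2.6 × (6.91 - 5.61) = -3.38%, loss ≈ 16750 × 3.38/100 ≈ 566.
Year 1994: gap = -2.6 × (6.86 - 5.61) = -3.25%, loss ≈ 16750 × 3.25/100 ≈ 544.
Year 1995: gap = -2.6 × (8.91 - 5.61) = -8.58%, loss ≈ 16750 × 8.58/100 ≈ 1437.
Year 1996: gap = -2.6 × (6.74 - 5.61) = -2.938%, loss ≈ 16750 × 2.938/100 ≈ 492.
Year 1997: gap = -2.6 × (7.61 - 5.61) = -5.2%, loss ≈ 16750 × 5.2/100 ≈ 871.
Total lost output = 566 + 544 + 1437 + 492 + 871 = 3910 billion.

$3,910 billion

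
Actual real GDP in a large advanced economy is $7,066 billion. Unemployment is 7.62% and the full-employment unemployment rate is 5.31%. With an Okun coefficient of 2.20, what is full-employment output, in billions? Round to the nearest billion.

$7,444 billion

Unemployment gap = 7.62 - 5.31 = 2.31 points, so output gap = -2.2 × 2.31 = -5.082%.
Since Y = Y* × (1 + gap/100), Y* = 7066/0.94918 ≈ 7444 billion.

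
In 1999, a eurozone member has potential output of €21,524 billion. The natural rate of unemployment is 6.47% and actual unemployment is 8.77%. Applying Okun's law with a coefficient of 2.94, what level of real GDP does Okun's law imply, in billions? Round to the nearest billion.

€20,069 billion

Unemployment gap = 8.77 - 6.47 = 2.3 points, so the output gap is -2.94 × 2.3 = -6.762%.
Actual GDP = 21524 × (1 - 6.762/100) = 21524 × 0.93238 ≈ 20069 billion.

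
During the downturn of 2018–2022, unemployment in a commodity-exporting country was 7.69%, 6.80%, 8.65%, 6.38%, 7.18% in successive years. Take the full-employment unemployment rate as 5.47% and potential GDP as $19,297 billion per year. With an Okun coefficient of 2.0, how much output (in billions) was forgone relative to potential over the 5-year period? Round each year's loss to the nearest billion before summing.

$3,608 billion

Year 2018: gap = -2.0 × (7.69 - 5.47) = -4.44%, loss ≈ 19297 × 4.44/100 ≈ 857.
Year 2019: gap = -2.0 × (6.8 - 5.47) = -2.66%, loss ≈ 19297 × 2.66/100 ≈ 513.
Year 2020: gap = -2.0 × (8.65 - 5.47) = -6.36%, loss ≈ 19297 × 6.36/100 ≈ 1227.
Year 2021: gap = -2.0 × (6.38 - 5.47) = -1.82%, loss ≈ 19297 × 1.82/100 ≈ 351.
Year 2022: gap = -2.0 × (7.18 - 5.47) = -3.42%, loss ≈ 19297 × 3.42/100 ≈ 660.
Total lost output = 857 + 513 + 1227 + 351 + 660 = 3608 billion.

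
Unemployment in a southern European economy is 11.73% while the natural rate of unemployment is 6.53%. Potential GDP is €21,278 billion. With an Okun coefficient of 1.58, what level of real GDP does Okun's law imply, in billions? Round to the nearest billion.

€19,530 billion

Unemployment gap = 11.73 - 6.53 = 5.2 points, so the output gap is -1.58 × 5.2 = -8.216%.
Actual GDP = 21278 × (1 - 8.216/100) = 21278 × 0.91784 ≈ 19530 billion.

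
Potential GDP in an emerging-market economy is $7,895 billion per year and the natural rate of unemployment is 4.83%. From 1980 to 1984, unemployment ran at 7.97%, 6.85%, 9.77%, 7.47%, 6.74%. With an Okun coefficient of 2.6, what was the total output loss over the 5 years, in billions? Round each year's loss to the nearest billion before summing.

$3,008 billion

Year 1980: gap = -2.6 × (7.97 - 4.83) = -8.164%, loss ≈ 7895 × 8.164/100 ≈ 645.
Year 1981: gap = -2.6 × (6.85 - 4.83) = -5.252%, loss ≈ 7895 × 5.252/100 ≈ 415.
Year 1982: gap = -2.6 × (9.77 - 4.83) = -12.844%, loss ≈ 7895 × 12.844/100 ≈ 1014.
Year 1983: gap = -2.6 × (7.47 - 4.83) = -6.864%, loss ≈ 7895 × 6.864/100 ≈ 542.
Year 1984: gap = -2.6 × (6.74 - 4.83) = -4.966%, loss ≈ 7895 × 4.966/100 ≈ 392.
Total lost output = 645 + 415 + 1014 + 542 + 392 = 3008 billion.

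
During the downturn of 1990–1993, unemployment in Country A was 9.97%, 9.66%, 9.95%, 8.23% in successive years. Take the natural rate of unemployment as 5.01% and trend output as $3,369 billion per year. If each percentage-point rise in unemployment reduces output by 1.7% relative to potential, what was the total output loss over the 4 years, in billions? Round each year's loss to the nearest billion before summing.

$1,017 billion

Year 1990: gap = -1.7 × (9.97 - 5.01) = -8.432%, loss ≈ 3369 × 8.432/100 ≈ 284.
Year 1991: gap = -1.7 × (9.66 - 5.01) = -7.905%, loss ≈ 3369 × 7.905/100 ≈ 266.
Year 1992: gap = -1.7 × (9.95 - 5.01) = -8.398%, loss ≈ 3369 × 8.398/100 ≈ 283.
Year 1993: gap = -1.7 × (8.23 - 5.01) = -5.474%, loss ≈ 3369 × 5.474/100 ≈ 184.
Total lost output = 284 + 266 + 283 + 184 = 1017 billion.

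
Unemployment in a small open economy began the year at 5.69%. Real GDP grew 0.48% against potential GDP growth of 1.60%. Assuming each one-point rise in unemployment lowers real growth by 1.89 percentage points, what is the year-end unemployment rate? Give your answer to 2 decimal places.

6.28%

Growth-rate Okun's law: g_Y = g_Y* - β × Δu, so Δu = (g_Y* - g_Y)/β.
Δu = (1.6 - 0.48)/1.89 = 1.12/1.89 = 0.59 percentage points.
Year-end unemployment = 5.69 + 0.59 = 6.28%.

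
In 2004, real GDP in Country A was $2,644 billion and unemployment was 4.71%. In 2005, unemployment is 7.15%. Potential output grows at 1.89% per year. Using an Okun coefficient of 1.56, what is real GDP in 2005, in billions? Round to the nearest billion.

$2,593 billion

Δu = 7.15 - 4.71 = 2.44 points.
Okun's law (growth form): g_Y = g_Y* - β × Δu = 1.89 - 1.56 × (2.44) = 1.89 - 3.8064 = -1.9164%.
Real GDP in the next year = 2644 × (1 - 1.9164/100) = 2644 × 0.980836 ≈ 2593 billion.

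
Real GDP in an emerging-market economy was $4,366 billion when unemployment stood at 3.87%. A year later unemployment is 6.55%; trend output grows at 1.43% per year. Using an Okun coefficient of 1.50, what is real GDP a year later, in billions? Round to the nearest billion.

Δu = 6.55 - 3.87 = 2.68 points.
Okun's law (growth form): g_Y = g_Y* - β × Δu = 1.43 - 1.50 × (2.68) = 1.43 - 4.02 = -2.59%.
Real GDP in the next year = 4366 × (1 - 2.59/100) = 4366 × 0.9741 ≈ 4253 billion.

$4,253 billion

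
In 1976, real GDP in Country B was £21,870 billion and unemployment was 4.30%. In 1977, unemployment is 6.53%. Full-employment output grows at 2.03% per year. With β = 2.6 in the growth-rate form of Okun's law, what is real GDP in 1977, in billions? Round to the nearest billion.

£21,046 billion

Δu = 6.53 - 4.3 = 2.23 points.
Okun's law (growth form): g_Y = g_Y* - β × Δu = 2.03 - 2.6 × (2.23) = 2.03 - 5.798 = -3.768%.
Real GDP in the next year = 21870 × (1 - 3.768/100) = 21870 × 0.96232 ≈ 21046 billion.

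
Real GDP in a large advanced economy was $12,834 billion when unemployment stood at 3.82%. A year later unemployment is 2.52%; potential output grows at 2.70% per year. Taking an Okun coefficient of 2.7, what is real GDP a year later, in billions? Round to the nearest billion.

$13,631 billion

Δu = 2.52 - 3.82 = -1.3 points.
Okun's law (growth form): g_Y = g_Y* - β × Δu = 2.70 - 2.7 × (-1.30) = 2.7 + 3.51 = 6.21%.
Real GDP in the next year = 12834 × (1 + 6.21/100) = 12834 × 1.0621 ≈ 13631 billion.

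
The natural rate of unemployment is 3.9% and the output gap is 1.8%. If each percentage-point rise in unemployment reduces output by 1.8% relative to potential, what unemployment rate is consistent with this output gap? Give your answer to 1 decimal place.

From Okun's law, u - u* = -(output gap)/β = -(1.8)/1.8 = -1 point.
So u = 3.9 - 1 = 2.9%.

2.9%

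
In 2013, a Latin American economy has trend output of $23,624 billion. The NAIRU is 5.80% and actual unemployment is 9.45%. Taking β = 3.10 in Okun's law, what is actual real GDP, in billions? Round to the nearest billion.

Unemployment gap = 9.45 - 5.8 = 3.65 points, so the output gap is -3.1 × 3.65 = -11.315%.
Actual GDP = 23624 × (1 - 11.315/100) = 23624 × 0.88685 ≈ 20951 billion.

$20,951 billion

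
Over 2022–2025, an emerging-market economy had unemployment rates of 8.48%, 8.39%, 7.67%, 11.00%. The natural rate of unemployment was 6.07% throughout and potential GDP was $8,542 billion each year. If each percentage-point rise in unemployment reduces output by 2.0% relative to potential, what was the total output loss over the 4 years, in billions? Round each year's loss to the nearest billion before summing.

$1,923 billion

Year 2022: gap = -2.0 × (8.48 - 6.07) = -4.82%, loss ≈ 8542 × 4.82/100 ≈ 412.
Year 2023: gap = -2.0 × (8.39 - 6.07) = -4.64%, loss ≈ 8542 × 4.64/100 ≈ 396.
Year 2024: gap = -2.0 × (7.67 - 6.07) = -3.2%, loss ≈ 8542 × 3.2/100 ≈ 273.
Year 2025: gap = -2.0 × (11 - 6.07) = -9.86%, loss ≈ 8542 × 9.86/100 ≈ 842.
Total lost output = 412 + 396 + 273 + 842 = 1923 billion.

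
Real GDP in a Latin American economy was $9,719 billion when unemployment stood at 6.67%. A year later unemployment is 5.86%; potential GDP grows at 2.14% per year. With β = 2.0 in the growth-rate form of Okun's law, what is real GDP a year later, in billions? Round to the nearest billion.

Δu = 5.86 - 6.67 = -0.81 points.
Okun's law (growth form): g_Y = g_Y* - β × Δu = 2.14 - 2.0 × (-0.81) = 2.14 + 1.62 = 3.76%.
Real GDP in the next year = 9719 × (1 + 3.76/100) = 9719 × 1.0376 ≈ 10084 billion.

$10,084 billion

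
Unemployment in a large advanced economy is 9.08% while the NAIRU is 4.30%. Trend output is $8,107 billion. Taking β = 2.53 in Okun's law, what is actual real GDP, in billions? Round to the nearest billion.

$7,127 billion

Unemployment gap = 9.08 - 4.3 = 4.78 points, so the output gap is -2.53 × 4.78 = -12.0934%.
Actual GDP = 8107 × (1 - 12.0934/100) = 8107 × 0.879066 ≈ 7127 billion.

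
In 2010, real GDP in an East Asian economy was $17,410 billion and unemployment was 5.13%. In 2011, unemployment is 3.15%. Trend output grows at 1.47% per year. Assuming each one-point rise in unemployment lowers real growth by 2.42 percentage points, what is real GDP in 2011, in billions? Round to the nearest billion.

Δu = 3.15 - 5.13 = -1.98 points.
Okun's law (growth form): g_Y = g_Y* - β × Δu = 1.47 - 2.42 × (-1.98) = 1.47 + 4.7916 = 6.2616%.
Real GDP in the next year = 17410 × (1 + 6.2616/100) = 17410 × 1.062616 ≈ 18500 billion.

$18,500 billion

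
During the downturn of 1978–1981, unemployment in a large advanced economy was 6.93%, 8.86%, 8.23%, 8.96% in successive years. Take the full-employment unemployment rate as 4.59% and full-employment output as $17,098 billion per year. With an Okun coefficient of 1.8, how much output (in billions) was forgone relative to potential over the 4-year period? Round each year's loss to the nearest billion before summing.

$4,499 billion

Year 1978: gap = -1.8 × (6.93 - 4.59) = -4.212%, loss ≈ 17098 × 4.212/100 ≈ 720.
Year 1979: gap = -1.8 × (8.86 - 4.59) = -7.686%, loss ≈ 17098 × 7.686/100 ≈ 1314.
Year 1980: gap = -1.8 × (8.23 - 4.59) = -6.552%, loss ≈ 17098 × 6.552/100 ≈ 1120.
Year 1981: gap = -1.8 × (8.96 - 4.59) = -7.866%, loss ≈ 17098 × 7.866/100 ≈ 1345.
Total lost output = 720 + 1314 + 1120 + 1345 = 4499 billion.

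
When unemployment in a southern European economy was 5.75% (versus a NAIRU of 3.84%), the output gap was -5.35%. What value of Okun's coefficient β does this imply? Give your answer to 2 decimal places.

β ≈ 2.80

Okun's law: output gap = -β × (u - u*).
-5.35 = -β × (5.75 - 3.84) = -β × 1.91, so β = 5.35/1.91 = 2.80.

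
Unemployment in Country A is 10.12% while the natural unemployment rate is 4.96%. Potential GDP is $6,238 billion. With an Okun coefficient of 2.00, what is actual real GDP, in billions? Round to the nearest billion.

$5,594 billion

Unemployment gap = 10.12 - 4.96 = 5.16 points, so the output gap is -2 × 5.16 = -10.32%.
Actual GDP = 6238 × (1 - 10.32/100) = 6238 × 0.8968 ≈ 5594 billion.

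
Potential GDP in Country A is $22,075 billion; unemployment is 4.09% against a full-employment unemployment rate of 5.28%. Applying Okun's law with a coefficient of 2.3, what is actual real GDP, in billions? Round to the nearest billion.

Unemployment gap = 4.09 - 5.28 = -1.19 points, so the output gap is -2.3 × (-1.19) = 2.737%.
Actual GDP = 22075 × (1 + 2.737/100) = 22075 × 1.02737 ≈ 22679 billion.

$22,679 billion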